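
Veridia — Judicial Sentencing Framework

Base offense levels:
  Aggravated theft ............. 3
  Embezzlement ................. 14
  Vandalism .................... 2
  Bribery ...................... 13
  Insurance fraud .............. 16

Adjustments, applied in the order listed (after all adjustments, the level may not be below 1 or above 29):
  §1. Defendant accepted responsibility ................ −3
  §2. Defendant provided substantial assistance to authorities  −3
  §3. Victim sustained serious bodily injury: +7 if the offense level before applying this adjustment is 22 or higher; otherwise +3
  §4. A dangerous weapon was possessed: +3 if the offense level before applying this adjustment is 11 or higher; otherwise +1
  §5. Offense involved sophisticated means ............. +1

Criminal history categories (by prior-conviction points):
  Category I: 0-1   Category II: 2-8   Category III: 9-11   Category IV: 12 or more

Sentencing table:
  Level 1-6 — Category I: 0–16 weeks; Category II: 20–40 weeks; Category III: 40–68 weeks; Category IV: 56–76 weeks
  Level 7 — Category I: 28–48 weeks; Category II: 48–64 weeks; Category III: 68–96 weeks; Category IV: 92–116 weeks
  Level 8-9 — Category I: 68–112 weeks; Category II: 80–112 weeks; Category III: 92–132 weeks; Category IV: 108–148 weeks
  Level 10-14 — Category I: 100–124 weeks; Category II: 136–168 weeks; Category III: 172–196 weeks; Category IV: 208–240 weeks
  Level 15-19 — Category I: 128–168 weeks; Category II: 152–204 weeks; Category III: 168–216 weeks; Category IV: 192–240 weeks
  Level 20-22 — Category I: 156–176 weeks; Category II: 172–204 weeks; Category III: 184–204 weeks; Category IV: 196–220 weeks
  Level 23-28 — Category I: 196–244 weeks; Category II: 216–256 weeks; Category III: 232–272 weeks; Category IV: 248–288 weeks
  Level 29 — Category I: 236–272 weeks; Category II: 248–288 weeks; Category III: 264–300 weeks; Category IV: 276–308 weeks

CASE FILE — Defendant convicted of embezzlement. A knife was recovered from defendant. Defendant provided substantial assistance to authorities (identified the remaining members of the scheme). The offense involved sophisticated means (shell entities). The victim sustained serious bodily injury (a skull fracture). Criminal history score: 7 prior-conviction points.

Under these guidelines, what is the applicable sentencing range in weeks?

152-204 weeks

Base offense level for embezzlement: 14.
§1 does not apply.
§2 applies: 14 − 3 = 11.
§3 applies (level before this adjustment is 11 < 22, so +3): 11 + 3 = 14.
§4 applies (level before this adjustment is 14 ≥ 11, so +3): 14 + 3 = 17.
§5 applies: 17 + 1 = 18.
Final offense level: 18.
Criminal history: 7 prior points → Category II (2-8).
Level 18 falls in the 15-19 band.
Grid: Level 15-19 × Category II = 152-204 weeks.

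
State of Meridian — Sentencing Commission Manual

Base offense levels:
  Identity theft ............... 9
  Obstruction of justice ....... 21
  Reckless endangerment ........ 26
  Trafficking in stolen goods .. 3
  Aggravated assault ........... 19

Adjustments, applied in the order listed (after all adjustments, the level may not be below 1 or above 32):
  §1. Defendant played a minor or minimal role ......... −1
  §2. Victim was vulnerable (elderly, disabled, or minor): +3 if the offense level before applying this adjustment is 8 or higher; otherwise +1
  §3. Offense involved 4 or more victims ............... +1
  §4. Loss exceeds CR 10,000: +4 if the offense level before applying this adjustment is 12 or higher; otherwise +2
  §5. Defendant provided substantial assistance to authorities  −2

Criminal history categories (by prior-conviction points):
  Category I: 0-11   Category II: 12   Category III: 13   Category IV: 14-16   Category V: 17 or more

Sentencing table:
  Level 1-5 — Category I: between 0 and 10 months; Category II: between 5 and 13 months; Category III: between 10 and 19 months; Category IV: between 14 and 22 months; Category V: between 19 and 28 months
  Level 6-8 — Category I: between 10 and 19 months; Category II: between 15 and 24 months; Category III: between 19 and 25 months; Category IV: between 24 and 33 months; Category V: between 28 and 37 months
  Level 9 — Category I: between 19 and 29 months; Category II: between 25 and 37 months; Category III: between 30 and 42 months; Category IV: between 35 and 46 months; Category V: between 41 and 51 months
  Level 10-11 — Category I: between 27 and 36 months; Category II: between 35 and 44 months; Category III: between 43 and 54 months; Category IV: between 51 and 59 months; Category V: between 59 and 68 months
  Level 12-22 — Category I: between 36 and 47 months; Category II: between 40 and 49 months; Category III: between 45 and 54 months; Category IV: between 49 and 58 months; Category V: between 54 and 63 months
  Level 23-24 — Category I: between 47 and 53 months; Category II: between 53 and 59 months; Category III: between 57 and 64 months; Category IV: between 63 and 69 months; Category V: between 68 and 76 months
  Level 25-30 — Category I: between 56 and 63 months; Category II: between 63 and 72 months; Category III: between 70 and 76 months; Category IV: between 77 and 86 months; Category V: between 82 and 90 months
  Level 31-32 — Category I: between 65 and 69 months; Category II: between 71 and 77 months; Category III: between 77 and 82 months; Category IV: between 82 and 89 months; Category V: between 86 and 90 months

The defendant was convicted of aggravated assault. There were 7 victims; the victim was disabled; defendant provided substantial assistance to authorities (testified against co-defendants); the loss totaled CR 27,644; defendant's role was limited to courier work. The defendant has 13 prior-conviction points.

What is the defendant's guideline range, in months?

57-64 months

Base offense level for aggravated assault: 19.
§1 applies: 19 − 1 = 18.
§2 applies (level before this adjustment is 18 ≥ 8, so +3): 18 + 3 = 21.
§3 applies: 21 + 1 = 22.
§4 applies (level before this adjustment is 22 ≥ 12, so +4): 22 + 4 = 26.
§5 applies: 26 − 2 = 24.
Final offense level: 24.
Criminal history: 13 prior points → Category III (13).
Level 24 falls in the 23-24 band.
Grid: Level 23-24 × Category III = 57-64 months.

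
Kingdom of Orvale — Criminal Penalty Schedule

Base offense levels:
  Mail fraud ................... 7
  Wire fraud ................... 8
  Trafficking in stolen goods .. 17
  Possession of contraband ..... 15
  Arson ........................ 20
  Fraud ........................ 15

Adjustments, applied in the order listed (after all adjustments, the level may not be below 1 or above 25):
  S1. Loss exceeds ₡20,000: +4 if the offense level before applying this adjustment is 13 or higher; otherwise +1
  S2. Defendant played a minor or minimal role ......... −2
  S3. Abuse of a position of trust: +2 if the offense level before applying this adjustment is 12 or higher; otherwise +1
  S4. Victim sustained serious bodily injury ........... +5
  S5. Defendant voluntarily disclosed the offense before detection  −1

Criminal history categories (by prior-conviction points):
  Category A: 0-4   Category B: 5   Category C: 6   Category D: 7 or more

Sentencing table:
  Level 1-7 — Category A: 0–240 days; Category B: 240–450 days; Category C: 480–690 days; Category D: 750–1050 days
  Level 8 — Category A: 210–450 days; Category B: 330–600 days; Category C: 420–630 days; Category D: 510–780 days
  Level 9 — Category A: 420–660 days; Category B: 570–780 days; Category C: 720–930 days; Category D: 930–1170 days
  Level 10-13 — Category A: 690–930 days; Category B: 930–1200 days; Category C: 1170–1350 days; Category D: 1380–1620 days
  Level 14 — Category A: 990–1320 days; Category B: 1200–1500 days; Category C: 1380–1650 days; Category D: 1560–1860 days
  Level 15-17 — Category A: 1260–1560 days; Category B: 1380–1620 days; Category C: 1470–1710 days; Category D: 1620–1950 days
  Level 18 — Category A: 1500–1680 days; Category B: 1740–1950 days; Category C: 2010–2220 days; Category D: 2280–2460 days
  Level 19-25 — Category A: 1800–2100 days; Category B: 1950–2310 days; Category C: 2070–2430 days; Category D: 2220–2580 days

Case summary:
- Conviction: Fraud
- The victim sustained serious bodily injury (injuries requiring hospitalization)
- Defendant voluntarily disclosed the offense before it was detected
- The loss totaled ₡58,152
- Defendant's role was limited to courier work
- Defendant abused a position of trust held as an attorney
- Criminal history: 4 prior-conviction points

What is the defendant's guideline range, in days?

1800-2100 days

Base offense level for fraud: 15.
S1 applies (level before this adjustment is 15 ≥ 13, so +4): 15 + 4 = 19.
S2 applies: 19 − 2 = 17.
S3 applies (level before this adjustment is 17 ≥ 12, so +2): 17 + 2 = 19.
S4 applies: 19 + 5 = 24.
S5 applies: 24 − 1 = 23.
Final offense level: 23.
Criminal history: 4 prior points → Category A (0-4).
Level 23 falls in the 19-25 band.
Grid: Level 19-25 × Category A = 1800-2100 days.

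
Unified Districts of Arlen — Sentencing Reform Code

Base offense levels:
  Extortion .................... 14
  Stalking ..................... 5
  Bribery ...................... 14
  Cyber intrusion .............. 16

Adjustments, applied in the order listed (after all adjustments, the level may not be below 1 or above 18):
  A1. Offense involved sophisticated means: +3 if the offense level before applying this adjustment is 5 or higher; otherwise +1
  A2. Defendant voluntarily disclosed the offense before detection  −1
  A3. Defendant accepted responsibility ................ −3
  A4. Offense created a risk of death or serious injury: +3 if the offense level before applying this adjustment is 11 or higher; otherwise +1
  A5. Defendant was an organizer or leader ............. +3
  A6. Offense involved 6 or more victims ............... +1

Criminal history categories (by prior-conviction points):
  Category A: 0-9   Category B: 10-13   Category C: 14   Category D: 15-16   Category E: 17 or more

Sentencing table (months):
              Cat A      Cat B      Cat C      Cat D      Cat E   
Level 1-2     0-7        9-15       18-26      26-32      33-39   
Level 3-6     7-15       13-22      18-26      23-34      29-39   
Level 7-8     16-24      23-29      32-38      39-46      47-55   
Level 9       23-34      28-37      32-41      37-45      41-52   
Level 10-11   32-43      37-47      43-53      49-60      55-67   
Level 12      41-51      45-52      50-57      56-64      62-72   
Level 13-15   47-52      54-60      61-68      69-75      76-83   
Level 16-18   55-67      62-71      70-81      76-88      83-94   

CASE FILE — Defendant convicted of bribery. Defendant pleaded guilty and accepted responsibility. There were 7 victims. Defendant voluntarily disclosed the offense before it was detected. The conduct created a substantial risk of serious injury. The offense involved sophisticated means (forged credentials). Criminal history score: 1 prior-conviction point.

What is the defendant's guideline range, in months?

Base offense level for bribery: 14.
A1 applies (level before this adjustment is 14 ≥ 5, so +3): 14 + 3 = 17.
A2 applies: 17 − 1 = 16.
A3 applies: 16 − 3 = 13.
A4 applies (level before this adjustment is 13 ≥ 11, so +3): 13 + 3 = 16.
A5 does not apply.
A6 applies: 16 + 1 = 17.
Final offense level: 17.
Criminal history: 1 prior point → Category A (0-9).
Level 17 falls in the 16-18 band.
Grid: Level 16-18 × Category A = 55-67 months.

55-67 months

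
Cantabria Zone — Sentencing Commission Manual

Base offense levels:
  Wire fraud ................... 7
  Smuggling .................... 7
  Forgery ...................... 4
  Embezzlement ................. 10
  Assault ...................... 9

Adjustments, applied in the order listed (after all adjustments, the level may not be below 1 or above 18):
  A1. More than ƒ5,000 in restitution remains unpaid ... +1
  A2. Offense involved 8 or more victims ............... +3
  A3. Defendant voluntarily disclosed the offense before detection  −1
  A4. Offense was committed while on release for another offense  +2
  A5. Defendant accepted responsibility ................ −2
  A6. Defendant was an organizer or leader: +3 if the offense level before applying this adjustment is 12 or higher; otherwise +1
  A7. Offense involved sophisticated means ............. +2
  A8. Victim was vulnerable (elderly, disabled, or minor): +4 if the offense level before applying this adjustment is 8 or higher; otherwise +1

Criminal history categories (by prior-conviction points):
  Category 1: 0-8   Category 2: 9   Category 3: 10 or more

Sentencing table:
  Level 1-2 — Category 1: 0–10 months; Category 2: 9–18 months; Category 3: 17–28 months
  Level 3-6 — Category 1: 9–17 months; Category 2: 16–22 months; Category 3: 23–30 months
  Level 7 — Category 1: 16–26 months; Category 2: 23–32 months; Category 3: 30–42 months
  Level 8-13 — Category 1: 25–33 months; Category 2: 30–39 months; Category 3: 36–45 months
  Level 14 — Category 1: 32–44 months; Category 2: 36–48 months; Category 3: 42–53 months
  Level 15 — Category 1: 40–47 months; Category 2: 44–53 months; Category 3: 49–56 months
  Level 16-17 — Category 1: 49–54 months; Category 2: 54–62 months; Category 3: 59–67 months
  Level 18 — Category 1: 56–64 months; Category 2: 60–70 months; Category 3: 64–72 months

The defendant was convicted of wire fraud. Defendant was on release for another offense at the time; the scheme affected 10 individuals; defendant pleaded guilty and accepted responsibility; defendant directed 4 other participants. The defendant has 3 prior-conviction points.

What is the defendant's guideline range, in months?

Base offense level for wire fraud: 7.
A2 applies: 7 + 3 = 10.
A3 does not apply.
A4 applies: 10 + 2 = 12.
A5 applies: 12 − 2 = 10.
A6 applies (level before this adjustment is 10 < 12, so +1): 10 + 1 = 11.
Final offense level: 11.
Criminal history: 3 prior points → Category 1 (0-8).
Level 11 falls in the 8-13 band.
Grid: Level 8-13 × Category 1 = 25-33 months.

25-33 months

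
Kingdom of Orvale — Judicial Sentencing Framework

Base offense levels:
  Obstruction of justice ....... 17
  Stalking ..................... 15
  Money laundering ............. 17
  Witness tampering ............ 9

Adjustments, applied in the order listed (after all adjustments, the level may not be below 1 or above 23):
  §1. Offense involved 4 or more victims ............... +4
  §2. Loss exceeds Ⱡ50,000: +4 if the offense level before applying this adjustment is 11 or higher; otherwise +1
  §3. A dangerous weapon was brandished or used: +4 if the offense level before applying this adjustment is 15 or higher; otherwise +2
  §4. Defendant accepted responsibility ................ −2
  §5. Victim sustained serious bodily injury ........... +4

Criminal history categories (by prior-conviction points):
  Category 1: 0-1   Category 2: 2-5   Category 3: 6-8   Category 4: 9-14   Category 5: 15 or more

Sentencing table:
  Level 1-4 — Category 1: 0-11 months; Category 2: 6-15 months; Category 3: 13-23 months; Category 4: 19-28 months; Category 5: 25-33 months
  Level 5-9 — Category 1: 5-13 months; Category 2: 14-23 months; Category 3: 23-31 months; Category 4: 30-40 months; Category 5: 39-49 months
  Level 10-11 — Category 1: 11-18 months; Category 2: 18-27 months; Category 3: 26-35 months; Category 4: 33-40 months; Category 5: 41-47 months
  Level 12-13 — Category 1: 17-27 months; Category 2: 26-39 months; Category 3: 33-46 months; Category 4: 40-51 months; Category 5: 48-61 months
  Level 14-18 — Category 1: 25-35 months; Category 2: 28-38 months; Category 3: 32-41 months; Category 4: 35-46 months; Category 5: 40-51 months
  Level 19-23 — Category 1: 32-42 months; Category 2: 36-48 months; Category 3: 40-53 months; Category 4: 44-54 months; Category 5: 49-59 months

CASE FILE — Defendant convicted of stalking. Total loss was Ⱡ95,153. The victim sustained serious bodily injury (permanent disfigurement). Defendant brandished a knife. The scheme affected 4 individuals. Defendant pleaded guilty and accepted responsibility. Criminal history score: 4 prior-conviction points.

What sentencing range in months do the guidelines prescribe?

Base offense level for stalking: 15.
§1 applies: 15 + 4 = 19.
§2 applies (level before this adjustment is 19 ≥ 11, so +4): 19 + 4 = 23.
§3 applies (level before this adjustment is 23 ≥ 15, so +4): 23 + 4 = 27.
§4 applies: 27 − 2 = 25.
§5 applies: 25 + 4 = 29.
Level 29 exceeds the maximum of 23; capped at 23.
Final offense level: 23.
Criminal history: 4 prior points → Category 2 (2-5).
Level 23 falls in the 19-23 band.
Grid: Level 19-23 × Category 2 = 36-48 months.

36-48 months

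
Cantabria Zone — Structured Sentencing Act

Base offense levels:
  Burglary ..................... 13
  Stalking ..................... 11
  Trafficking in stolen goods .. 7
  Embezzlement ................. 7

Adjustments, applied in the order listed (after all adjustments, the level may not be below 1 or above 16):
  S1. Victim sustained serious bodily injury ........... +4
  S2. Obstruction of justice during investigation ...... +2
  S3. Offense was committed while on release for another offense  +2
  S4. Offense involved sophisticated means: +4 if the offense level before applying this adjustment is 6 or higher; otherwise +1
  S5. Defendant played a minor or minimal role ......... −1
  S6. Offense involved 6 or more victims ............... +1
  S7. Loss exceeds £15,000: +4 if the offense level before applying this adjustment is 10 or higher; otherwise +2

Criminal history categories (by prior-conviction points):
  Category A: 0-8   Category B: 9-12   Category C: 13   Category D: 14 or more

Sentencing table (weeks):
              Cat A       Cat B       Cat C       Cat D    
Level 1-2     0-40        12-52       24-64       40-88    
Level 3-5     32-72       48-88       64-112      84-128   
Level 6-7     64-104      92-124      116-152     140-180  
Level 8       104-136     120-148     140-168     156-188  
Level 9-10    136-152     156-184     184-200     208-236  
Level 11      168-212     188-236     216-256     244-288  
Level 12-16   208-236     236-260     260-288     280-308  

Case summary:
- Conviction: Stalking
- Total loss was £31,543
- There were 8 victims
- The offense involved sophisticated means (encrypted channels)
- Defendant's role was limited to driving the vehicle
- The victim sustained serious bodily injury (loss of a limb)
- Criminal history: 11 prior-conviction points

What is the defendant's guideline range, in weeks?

Base offense level for stalking: 11.
S1 applies: 11 + 4 = 15.
S2 does not apply.
S3 does not apply.
S4 applies (level before this adjustment is 15 ≥ 6, so +4): 15 + 4 = 19.
S5 applies: 19 − 1 = 18.
S6 applies: 18 + 1 = 19.
S7 applies (level before this adjustment is 19 ≥ 10, so +4): 19 + 4 = 23.
Level 23 exceeds the maximum of 16; capped at 16.
Final offense level: 16.
Criminal history: 11 prior points → Category B (9-12).
Level 16 falls in the 12-16 band.
Grid: Level 12-16 × Category B = 236-260 weeks.

236-260 weeks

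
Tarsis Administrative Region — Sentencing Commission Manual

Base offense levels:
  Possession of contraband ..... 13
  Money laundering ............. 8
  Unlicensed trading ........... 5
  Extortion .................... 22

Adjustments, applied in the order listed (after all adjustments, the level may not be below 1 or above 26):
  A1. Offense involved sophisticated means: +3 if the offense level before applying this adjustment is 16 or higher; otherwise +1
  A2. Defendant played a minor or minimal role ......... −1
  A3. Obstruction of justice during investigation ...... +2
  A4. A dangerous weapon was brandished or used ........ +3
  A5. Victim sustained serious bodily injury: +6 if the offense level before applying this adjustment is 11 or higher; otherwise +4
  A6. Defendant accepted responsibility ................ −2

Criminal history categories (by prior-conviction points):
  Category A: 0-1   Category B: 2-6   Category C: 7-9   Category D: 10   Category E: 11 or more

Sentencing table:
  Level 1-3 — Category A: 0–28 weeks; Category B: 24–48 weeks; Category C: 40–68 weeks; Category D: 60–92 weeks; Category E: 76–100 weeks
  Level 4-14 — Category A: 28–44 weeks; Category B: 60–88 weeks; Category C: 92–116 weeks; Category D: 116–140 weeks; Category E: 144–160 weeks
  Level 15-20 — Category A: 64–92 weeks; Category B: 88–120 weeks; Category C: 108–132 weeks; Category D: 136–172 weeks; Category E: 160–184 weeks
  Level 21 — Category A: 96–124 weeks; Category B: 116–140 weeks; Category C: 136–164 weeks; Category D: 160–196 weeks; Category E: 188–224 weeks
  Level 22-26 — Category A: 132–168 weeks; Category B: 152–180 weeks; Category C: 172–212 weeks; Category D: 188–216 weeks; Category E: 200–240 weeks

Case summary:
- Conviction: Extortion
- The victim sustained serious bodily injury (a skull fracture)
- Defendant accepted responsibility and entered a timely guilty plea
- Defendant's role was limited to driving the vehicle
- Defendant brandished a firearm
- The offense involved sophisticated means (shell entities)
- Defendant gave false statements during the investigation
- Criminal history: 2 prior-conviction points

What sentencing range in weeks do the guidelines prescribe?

152-180 weeks

Base offense level for extortion: 22.
A1 applies (level before this adjustment is 22 ≥ 16, so +3): 22 + 3 = 25.
A2 applies: 25 − 1 = 24.
A3 applies: 24 + 2 = 26.
A4 applies: 26 + 3 = 29.
A5 applies (level before this adjustment is 29 ≥ 11, so +6): 29 + 6 = 35.
A6 applies: 35 − 2 = 33.
Level 33 exceeds the maximum of 26; capped at 26.
Final offense level: 26.
Criminal history: 2 prior points → Category B (2-6).
Level 26 falls in the 22-26 band.
Grid: Level 22-26 × Category B = 152-180 weeks.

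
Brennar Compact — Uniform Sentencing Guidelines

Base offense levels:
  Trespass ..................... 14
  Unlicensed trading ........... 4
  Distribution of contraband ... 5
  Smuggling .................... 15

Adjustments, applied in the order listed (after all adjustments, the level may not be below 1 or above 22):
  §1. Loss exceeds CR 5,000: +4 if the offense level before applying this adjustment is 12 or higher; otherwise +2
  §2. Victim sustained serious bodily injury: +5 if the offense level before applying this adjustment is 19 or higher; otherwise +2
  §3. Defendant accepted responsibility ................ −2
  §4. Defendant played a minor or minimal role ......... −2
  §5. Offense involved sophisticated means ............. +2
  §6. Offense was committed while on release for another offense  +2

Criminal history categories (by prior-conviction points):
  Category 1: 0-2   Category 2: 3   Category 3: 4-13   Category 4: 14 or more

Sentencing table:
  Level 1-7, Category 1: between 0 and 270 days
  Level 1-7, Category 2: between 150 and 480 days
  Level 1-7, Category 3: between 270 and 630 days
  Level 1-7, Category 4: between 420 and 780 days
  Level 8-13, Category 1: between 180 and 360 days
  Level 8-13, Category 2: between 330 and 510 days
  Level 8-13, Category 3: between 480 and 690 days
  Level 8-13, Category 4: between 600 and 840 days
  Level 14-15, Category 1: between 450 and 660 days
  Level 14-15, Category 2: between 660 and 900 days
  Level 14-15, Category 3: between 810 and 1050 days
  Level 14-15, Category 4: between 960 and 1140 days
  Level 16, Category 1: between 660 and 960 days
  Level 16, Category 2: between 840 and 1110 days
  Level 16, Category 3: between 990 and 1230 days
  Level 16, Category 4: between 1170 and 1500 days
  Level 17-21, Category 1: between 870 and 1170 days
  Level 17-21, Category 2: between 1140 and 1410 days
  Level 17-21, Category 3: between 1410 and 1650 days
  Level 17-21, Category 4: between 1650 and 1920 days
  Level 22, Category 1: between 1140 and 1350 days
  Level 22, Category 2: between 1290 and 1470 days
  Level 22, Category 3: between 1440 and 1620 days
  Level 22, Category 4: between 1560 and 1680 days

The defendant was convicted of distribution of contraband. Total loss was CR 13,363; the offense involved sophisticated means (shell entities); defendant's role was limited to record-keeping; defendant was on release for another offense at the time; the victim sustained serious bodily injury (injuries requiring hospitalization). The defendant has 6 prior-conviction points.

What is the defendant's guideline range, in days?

Base offense level for distribution of contraband: 5.
§1 applies (level before this adjustment is 5 < 12, so +2): 5 + 2 = 7.
§2 applies (level before this adjustment is 7 < 19, so +2): 7 + 2 = 9.
§4 applies: 9 − 2 = 7.
§5 applies: 7 + 2 = 9.
§6 applies: 9 + 2 = 11.
Final offense level: 11.
Criminal history: 6 prior points → Category 3 (4-13).
Level 11 falls in the 8-13 band.
Grid: Level 8-13 × Category 3 = 480-690 days.

480-690 days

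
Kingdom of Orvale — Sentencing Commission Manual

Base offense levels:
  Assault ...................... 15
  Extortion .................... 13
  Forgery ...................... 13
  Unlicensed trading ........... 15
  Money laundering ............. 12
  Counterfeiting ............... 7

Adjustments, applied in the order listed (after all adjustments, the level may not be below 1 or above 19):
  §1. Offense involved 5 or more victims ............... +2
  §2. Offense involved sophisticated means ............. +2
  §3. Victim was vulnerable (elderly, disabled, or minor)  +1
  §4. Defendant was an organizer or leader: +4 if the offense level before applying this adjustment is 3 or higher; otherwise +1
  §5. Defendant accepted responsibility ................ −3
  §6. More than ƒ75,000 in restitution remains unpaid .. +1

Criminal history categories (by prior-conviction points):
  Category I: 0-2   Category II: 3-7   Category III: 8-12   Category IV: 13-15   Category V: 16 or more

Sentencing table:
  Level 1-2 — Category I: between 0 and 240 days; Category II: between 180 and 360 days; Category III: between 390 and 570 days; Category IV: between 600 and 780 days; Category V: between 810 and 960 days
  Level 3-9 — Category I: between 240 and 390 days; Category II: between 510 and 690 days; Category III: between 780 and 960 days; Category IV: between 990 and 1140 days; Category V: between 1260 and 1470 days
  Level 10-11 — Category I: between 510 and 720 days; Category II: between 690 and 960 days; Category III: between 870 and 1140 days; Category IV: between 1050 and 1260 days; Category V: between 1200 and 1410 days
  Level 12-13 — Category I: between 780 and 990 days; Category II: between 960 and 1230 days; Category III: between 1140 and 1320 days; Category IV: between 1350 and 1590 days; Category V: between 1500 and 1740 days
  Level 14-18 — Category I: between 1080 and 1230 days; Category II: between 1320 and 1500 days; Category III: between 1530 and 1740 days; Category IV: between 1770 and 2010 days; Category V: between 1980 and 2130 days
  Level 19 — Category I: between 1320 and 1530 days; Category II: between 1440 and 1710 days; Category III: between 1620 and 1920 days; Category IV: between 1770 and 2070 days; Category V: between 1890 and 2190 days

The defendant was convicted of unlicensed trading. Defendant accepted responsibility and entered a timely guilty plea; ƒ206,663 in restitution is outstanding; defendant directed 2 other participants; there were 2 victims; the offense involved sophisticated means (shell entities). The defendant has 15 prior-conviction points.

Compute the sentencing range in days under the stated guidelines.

Base offense level for unlicensed trading: 15.
§2 applies: 15 + 2 = 17.
§4 applies (level before this adjustment is 17 ≥ 3, so +4): 17 + 4 = 21.
§5 applies: 21 − 3 = 18.
§6 applies: 18 + 1 = 19.
Final offense level: 19.
Criminal history: 15 prior points → Category IV (13-15).
Level 19 falls in the 19 band.
Grid: Level 19 × Category IV = 1770-2070 days.

1770-2070 days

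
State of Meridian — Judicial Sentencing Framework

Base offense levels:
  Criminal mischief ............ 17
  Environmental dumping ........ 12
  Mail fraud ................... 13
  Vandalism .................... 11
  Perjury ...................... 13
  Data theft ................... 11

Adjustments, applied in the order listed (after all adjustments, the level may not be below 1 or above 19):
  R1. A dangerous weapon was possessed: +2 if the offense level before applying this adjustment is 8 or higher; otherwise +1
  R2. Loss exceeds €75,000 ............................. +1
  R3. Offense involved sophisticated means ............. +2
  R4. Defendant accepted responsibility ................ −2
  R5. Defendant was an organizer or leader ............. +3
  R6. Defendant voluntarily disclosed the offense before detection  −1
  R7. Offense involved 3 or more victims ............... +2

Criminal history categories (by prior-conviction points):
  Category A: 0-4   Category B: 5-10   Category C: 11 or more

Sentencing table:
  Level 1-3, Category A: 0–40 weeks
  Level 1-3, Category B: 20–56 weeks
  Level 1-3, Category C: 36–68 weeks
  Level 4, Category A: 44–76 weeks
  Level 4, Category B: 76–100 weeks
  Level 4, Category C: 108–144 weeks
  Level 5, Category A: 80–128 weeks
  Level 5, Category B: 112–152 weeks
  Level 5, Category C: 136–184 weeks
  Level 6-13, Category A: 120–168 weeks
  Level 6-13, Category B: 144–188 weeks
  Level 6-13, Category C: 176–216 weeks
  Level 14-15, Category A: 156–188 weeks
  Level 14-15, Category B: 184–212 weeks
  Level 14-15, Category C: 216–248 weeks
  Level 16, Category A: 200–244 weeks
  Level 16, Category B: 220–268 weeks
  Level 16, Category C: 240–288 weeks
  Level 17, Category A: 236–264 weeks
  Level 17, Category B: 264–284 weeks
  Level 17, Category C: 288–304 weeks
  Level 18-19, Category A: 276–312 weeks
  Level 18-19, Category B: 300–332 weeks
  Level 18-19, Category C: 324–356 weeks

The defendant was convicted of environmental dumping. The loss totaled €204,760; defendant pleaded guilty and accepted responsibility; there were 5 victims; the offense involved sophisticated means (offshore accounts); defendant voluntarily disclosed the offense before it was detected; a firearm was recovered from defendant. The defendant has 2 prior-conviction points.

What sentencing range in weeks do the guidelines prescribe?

200-244 weeks

Base offense level for environmental dumping: 12.
R1 applies (level before this adjustment is 12 ≥ 8, so +2): 12 + 2 = 14.
R2 applies: 14 + 1 = 15.
R3 applies: 15 + 2 = 17.
R4 applies: 17 − 2 = 15.
R5 does not apply.
R6 applies: 15 − 1 = 14.
R7 applies: 14 + 2 = 16.
Final offense level: 16.
Criminal history: 2 prior points → Category A (0-4).
Level 16 falls in the 16 band.
Grid: Level 16 × Category A = 200-244 weeks.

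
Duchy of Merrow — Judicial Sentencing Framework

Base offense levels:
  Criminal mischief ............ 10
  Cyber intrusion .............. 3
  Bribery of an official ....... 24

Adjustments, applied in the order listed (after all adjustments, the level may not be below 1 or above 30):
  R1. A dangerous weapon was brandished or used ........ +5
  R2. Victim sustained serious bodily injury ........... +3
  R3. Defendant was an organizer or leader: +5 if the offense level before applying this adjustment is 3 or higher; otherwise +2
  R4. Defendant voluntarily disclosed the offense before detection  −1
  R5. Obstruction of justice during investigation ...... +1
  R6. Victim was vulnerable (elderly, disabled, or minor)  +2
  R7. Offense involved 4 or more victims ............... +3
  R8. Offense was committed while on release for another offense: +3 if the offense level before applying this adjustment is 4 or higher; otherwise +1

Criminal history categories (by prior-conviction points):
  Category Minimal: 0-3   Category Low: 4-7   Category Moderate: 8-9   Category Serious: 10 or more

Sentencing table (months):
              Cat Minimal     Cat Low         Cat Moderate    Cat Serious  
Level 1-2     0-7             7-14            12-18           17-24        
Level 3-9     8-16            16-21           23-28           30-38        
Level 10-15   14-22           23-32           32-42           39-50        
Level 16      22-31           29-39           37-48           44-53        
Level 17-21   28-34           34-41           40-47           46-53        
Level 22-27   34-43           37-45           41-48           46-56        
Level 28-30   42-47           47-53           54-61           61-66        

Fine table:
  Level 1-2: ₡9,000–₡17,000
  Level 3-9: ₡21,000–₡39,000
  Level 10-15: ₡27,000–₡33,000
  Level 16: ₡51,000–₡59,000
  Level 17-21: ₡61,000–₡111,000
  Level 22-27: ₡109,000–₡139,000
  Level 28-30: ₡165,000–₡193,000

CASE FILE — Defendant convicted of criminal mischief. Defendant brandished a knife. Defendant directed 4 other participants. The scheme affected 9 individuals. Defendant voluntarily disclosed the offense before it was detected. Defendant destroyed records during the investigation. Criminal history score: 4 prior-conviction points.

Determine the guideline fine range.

Base offense level for criminal mischief: 10.
R1 applies: 10 + 5 = 15.
R3 applies (level before this adjustment is 15 ≥ 3, so +5): 15 + 5 = 20.
R4 applies: 20 − 1 = 19.
R5 applies: 19 + 1 = 20.
R7 applies: 20 + 3 = 23.
R8 does not apply.
Final offense level: 23.
Level 23 falls in the 22-27 band.
Fine table: Level 22-27 → ₡109,000–₡139,000.

₡109,000–₡139,000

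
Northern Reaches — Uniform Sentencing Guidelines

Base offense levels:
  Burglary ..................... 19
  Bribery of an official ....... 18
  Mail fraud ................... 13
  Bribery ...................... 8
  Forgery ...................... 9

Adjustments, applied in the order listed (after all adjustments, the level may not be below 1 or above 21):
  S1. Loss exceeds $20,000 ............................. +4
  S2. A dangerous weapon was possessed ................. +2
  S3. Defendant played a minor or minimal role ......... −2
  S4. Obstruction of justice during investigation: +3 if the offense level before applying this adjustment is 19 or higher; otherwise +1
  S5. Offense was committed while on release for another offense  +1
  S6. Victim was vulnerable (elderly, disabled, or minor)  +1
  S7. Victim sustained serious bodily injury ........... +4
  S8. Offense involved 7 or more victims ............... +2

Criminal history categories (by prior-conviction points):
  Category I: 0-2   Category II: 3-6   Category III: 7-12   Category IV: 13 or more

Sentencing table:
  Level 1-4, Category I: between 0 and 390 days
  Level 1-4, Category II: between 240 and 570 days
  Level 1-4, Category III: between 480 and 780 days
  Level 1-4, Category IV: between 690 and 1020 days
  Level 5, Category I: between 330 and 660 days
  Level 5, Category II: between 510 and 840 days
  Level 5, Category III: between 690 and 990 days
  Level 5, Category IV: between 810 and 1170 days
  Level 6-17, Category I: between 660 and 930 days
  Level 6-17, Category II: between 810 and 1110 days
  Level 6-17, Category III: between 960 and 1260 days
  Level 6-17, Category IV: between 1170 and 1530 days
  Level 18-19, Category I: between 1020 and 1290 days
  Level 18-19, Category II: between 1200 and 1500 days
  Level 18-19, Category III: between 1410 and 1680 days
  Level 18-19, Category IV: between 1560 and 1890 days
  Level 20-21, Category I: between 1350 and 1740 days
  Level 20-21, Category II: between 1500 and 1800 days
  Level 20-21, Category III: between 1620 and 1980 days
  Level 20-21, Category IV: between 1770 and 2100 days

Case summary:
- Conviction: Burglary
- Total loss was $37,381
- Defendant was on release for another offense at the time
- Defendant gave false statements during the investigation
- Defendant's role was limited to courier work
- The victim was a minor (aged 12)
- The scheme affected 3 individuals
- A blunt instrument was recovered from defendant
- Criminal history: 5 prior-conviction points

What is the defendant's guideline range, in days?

Base offense level for burglary: 19.
S1 applies: 19 + 4 = 23.
S2 applies: 23 + 2 = 25.
S3 applies: 25 − 2 = 23.
S4 applies (level before this adjustment is 23 ≥ 19, so +3): 23 + 3 = 26.
S5 applies: 26 + 1 = 27.
S6 applies: 27 + 1 = 28.
S8 does not apply.
Level 28 exceeds the maximum of 21; capped at 21.
Final offense level: 21.
Criminal history: 5 prior points → Category II (3-6).
Level 21 falls in the 20-21 band.
Grid: Level 20-21 × Category II = 1500-1800 days.

1500-1800 days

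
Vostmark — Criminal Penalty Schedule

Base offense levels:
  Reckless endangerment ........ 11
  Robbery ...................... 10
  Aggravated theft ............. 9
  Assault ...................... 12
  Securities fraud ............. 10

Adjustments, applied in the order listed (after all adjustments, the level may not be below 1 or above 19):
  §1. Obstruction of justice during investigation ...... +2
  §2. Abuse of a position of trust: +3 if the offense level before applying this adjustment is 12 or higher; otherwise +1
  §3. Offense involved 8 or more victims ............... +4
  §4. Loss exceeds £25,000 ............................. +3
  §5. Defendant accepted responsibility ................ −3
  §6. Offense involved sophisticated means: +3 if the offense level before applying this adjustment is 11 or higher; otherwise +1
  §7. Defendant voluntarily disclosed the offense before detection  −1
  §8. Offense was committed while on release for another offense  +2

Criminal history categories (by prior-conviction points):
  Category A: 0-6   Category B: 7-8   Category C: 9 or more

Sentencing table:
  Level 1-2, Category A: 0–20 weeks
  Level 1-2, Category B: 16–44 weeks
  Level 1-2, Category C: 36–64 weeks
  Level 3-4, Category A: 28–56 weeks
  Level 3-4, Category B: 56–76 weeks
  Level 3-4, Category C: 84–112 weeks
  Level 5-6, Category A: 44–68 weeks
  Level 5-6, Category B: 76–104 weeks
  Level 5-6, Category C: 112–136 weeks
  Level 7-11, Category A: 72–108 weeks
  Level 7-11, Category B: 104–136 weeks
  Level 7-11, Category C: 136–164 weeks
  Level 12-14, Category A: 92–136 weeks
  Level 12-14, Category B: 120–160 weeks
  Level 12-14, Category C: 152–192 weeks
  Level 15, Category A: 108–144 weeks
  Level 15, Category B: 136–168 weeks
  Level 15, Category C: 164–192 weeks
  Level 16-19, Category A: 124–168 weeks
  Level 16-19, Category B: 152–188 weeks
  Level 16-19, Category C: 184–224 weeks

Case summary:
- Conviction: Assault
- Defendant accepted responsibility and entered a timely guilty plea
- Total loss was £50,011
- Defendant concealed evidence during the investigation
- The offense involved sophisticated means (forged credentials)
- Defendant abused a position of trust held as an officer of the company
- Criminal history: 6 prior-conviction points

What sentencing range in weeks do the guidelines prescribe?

124-168 weeks

Base offense level for assault: 12.
§1 applies: 12 + 2 = 14.
§2 applies (level before this adjustment is 14 ≥ 12, so +3): 14 + 3 = 17.
§3 does not apply.
§4 applies: 17 + 3 = 20.
§5 applies: 20 − 3 = 17.
§6 applies (level before this adjustment is 17 ≥ 11, so +3): 17 + 3 = 20.
§8 does not apply.
Level 20 exceeds the maximum of 19; capped at 19.
Final offense level: 19.
Criminal history: 6 prior points → Category A (0-6).
Level 19 falls in the 16-19 band.
Grid: Level 16-19 × Category A = 124-168 weeks.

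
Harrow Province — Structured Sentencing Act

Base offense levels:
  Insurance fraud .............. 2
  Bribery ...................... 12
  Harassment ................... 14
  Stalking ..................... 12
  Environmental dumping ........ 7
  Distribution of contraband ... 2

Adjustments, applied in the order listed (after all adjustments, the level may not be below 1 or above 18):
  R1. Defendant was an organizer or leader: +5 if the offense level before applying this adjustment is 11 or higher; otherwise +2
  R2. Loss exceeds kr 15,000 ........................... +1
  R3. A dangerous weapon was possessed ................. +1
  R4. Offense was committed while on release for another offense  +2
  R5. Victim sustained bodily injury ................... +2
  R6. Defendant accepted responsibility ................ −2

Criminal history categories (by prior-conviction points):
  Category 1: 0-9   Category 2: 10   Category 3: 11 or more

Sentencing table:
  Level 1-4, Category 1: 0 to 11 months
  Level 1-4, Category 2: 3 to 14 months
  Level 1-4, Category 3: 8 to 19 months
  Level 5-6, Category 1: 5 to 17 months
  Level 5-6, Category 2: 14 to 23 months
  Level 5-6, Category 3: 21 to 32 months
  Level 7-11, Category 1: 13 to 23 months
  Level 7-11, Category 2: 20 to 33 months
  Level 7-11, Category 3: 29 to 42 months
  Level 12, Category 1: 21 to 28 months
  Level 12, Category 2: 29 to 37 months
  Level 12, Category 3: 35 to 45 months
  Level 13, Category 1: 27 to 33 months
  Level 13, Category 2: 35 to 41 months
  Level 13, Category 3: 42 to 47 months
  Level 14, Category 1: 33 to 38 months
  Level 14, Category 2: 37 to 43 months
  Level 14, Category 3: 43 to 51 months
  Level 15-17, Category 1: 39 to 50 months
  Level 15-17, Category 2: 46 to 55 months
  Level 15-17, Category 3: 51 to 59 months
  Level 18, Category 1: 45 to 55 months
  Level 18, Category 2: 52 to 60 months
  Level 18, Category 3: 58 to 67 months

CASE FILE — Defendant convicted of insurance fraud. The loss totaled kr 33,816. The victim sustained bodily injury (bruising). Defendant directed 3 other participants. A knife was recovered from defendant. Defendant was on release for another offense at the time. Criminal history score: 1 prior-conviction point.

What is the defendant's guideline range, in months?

Base offense level for insurance fraud: 2.
R1 applies (level before this adjustment is 2 < 11, so +2): 2 + 2 = 4.
R2 applies: 4 + 1 = 5.
R3 applies: 5 + 1 = 6.
R4 applies: 6 + 2 = 8.
R5 applies: 8 + 2 = 10.
R6 does not apply.
Final offense level: 10.
Criminal history: 1 prior point → Category 1 (0-9).
Level 10 falls in the 7-11 band.
Grid: Level 7-11 × Category 1 = 13-23 months.

13-23 months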